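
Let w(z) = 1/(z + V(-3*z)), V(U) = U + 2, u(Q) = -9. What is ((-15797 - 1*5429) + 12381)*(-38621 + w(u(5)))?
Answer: 1366409211/4 ≈ 3.4160e+8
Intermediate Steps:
V(U) = 2 + U
w(z) = 1/(2 - 2*z) (w(z) = 1/(z + (2 - 3*z)) = 1/(2 - 2*z))
((-15797 - 1*5429) + 12381)*(-38621 + w(u(5))) = ((-15797 - 1*5429) + 12381)*(-38621 - 1/(-2 + 2*(-9))) = ((-15797 - 5429) + 12381)*(-38621 - 1/(-2 - 18)) = (-21226 + 12381)*(-38621 - 1/(-20)) = -8845*(-38621 - 1*(-1/20)) = -8845*(-38621 + 1/20) = -8845*(-772419/20) = 1366409211/4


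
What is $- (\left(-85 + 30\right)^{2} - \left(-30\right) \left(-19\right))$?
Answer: $-2455$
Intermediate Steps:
$- (\left(-85 + 30\right)^{2} - \left(-30\right) \left(-19\right)) = - (\left(-55\right)^{2} - 570) = - (3025 - 570) = \left(-1\right) 2455 = -2455$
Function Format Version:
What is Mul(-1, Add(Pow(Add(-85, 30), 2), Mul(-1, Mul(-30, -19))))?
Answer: -2455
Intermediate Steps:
Mul(-1, Add(Pow(Add(-85, 30), 2), Mul(-1, Mul(-30, -19)))) = Mul(-1, Add(Pow(-55, 2), Mul(-1, 570))) = Mul(-1, Add(3025, -570)) = Mul(-1, 2455) = -2455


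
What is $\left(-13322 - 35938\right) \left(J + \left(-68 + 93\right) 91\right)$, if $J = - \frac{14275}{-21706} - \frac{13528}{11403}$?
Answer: $- \frac{4621921242482470}{41252253} \approx -1.1204 \cdot 10^{8}$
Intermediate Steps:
$J = - \frac{130860943}{247513518}$ ($J = \left(-14275\right) \left(- \frac{1}{21706}\right) - \frac{13528}{11403} = \frac{14275}{21706} - \frac{13528}{11403} = - \frac{130860943}{247513518} \approx -0.5287$)
$\left(-13322 - 35938\right) \left(J + \left(-68 + 93\right) 91\right) = \left(-13322 - 35938\right) \left(- \frac{130860943}{247513518} + \left(-68 + 93\right) 91\right) = - 49260 \left(- \frac{130860943}{247513518} + 25 \cdot 91\right) = - 49260 \left(- \frac{130860943}{247513518} + 2275\right) = \left(-49260\right) \frac{562962392507}{247513518} = - \frac{4621921242482470}{41252253}$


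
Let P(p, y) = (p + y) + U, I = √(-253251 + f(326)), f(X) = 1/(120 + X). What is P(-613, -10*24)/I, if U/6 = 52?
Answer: 541*I*√50375675470/112949945 ≈ 1.075*I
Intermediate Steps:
U = 312 (U = 6*52 = 312)
I = I*√50375675470/446 (I = √(-253251 + 1/(120 + 326)) = √(-253251 + 1/446) = √(-112949945/446) = I*√50375675470/446 ≈ 503.24*I)
P(p, y) = 312 + p + y (P(p, y) = (p + y) + 312 = 312 + p + y)
P(-613, -10*24)/I = (312 - 613 - 10*24)/((I*√50375675470/446)) = (312 - 613 - 240)*(-I*√50375675470/112949945) = -(-541)*I*√50375675470/112949945 = 541*I*√50375675470/112949945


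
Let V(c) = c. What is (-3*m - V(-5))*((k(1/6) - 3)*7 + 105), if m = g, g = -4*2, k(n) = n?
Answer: 14819/6 ≈ 2469.8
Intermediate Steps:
g = -8
m = -8
(-3*m - V(-5))*((k(1/6) - 3)*7 + 105) = (-3*(-8) - 1*(-5))*((1/6 - 3)*7 + 105) = (24 + 5)*((1/6 - 3)*7 + 105) = 29*(-17/6*7 + 105) = 29*(-119/6 + 105) = 29*(511/6) = 14819/6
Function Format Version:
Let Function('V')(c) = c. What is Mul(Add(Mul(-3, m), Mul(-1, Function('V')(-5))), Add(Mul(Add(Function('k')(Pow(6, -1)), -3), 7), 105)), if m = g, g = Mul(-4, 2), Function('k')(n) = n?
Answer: Rational(14819, 6) ≈ 2469.8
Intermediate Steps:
g = -8
m = -8
Mul(Add(Mul(-3, m), Mul(-1, Function('V')(-5))), Add(Mul(Add(Function('k')(Pow(6, -1)), -3), 7), 105)) = Mul(Add(Mul(-3, -8), Mul(-1, -5)), Add(Mul(Add(Pow(6, -1), -3), 7), 105)) = Mul(Add(24, 5), Add(Mul(Add(Rational(1, 6), -3), 7), 105)) = Mul(29, Add(Mul(Rational(-17, 6), 7), 105)) = Mul(29, Add(Rational(-119, 6), 105)) = Mul(29, Rational(511, 6)) = Rational(14819, 6)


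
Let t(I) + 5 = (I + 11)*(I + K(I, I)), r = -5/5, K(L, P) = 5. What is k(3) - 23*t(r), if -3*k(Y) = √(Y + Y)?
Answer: -805 - √6/3 ≈ -805.82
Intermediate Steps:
r = -1 (r = -5*⅕ = -1)
t(I) = -5 + (5 + I)*(11 + I) (t(I) = -5 + (I + 11)*(I + 5) = -5 + (11 + I)*(5 + I) = -5 + (5 + I)*(11 + I))
k(Y) = -√2*√Y/3 (k(Y) = -√(Y + Y)/3 = -√2*√Y/3)
k(3) - 23*t(r) = -√2*√3/3 - 23*(50 + (-1)² + 16*(-1)) = -√6/3 - 23*(50 + 1 - 16) = -√6/3 - 23*35 = -√6/3 - 805 = -805 - √6/3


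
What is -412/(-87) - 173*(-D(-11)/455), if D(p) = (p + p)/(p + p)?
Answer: 202511/39585 ≈ 5.1159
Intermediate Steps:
D(p) = 1 (D(p) = (2*p)/((2*p)) = (2*p)*(1/(2*p)) = 1)
-412/(-87) - 173*(-D(-11)/455) = -412/(-87) - 173/((-455/1)) = -412*(-1/87) - 173/((-455*1)) = 412/87 - 173/(-455) = 412/87 - 173*(-1/455) = 412/87 + 173/455 = 202511/39585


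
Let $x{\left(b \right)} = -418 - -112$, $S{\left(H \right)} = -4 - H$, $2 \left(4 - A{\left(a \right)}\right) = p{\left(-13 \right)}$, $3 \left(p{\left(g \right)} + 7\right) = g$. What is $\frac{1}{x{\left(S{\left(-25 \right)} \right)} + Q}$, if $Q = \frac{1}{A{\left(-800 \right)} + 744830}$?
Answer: $- \frac{2234519}{683762811} \approx -0.003268$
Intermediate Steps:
$p{\left(g \right)} = -7 + \frac{g}{3}$
$A{\left(a \right)} = \frac{29}{3}$ ($A{\left(a \right)} = 4 - \frac{-7 + \frac{1}{3} \left(-13\right)}{2} = 4 - \frac{-7 - \frac{13}{3}}{2} = 4 - - \frac{17}{3} = 4 + \frac{17}{3} = \frac{29}{3}$)
$x{\left(b \right)} = -306$ ($x{\left(b \right)} = -418 + 112 = -306$)
$Q = \frac{3}{2234519}$ ($Q = \frac{1}{\frac{29}{3} + 744830} = \frac{1}{\frac{2234519}{3}} = \frac{3}{2234519} \approx 1.3426 \cdot 10^{-6}$)
$\frac{1}{x{\left(S{\left(-25 \right)} \right)} + Q} = \frac{1}{-306 + \frac{3}{2234519}} = \frac{1}{- \frac{683762811}{2234519}} = - \frac{2234519}{683762811}$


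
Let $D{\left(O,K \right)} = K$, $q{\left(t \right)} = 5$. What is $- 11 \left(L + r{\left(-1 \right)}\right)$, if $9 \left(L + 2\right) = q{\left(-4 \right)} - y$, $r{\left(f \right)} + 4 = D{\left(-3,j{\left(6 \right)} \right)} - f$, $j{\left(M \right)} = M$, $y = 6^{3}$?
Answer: $\frac{2222}{9} \approx 246.89$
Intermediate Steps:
$y = 216$
$r{\left(f \right)} = 2 - f$ ($r{\left(f \right)} = -4 - \left(-6 + f\right) = 2 - f$)
$L = - \frac{229}{9}$ ($L = -2 + \frac{5 - 216}{9} = -2 + \frac{1}{9} \left(-211\right) = -2 - \frac{211}{9} = - \frac{229}{9} \approx -25.444$)
$- 11 \left(L + r{\left(-1 \right)}\right) = - 11 \left(- \frac{229}{9} + \left(2 - -1\right)\right) = - 11 \left(- \frac{229}{9} + \left(2 + 1\right)\right) = - 11 \left(- \frac{229}{9} + 3\right) = \left(-11\right) \left(- \frac{202}{9}\right) = \frac{2222}{9}$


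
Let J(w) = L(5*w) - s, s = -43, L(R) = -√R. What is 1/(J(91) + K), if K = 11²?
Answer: 164/26441 + √455/26441 ≈ 0.0070092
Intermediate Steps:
K = 121
J(w) = 43 - √5*√w (J(w) = -√(5*w) - 1*(-43) = -√5*√w + 43 = 43 - √5*√w)
1/(J(91) + K) = 1/((43 - √5*√91) + 121) = 1/((43 - √455) + 121) = 1/(164 - √455)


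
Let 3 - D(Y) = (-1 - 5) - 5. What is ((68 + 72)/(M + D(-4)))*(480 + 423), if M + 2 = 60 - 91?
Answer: -126420/19 ≈ -6653.7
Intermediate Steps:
M = -33 (M = -2 + (60 - 91) = -2 - 31 = -33)
D(Y) = 14 (D(Y) = 3 - ((-1 - 5) - 5) = 3 - (-6 - 5) = 3 - 1*(-11) = 3 + 11 = 14)
((68 + 72)/(M + D(-4)))*(480 + 423) = ((68 + 72)/(-33 + 14))*(480 + 423) = (140/(-19))*903 = (140*(-1/19))*903 = -140/19*903 = -126420/19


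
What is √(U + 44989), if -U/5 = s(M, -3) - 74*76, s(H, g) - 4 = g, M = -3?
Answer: 4*√4569 ≈ 270.38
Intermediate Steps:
s(H, g) = 4 + g
U = 28115 (U = -5*((4 - 3) - 74*76) = -5*(1 - 5624) = -5*(-5623) = 28115)
√(U + 44989) = √(28115 + 44989) = √73104 = 4*√4569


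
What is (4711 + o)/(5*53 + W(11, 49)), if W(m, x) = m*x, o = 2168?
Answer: 2293/268 ≈ 8.5560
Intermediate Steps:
(4711 + o)/(5*53 + W(11, 49)) = (4711 + 2168)/(5*53 + 11*49) = 6879/(265 + 539) = 6879/804 = 6879*(1/804) = 2293/268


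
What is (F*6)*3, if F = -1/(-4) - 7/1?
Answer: -243/2 ≈ -121.50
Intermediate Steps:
F = -27/4 (F = -1*(-¼) - 7*1 = ¼ - 7 = -27/4 ≈ -6.7500)
(F*6)*3 = -27/4*6*3 = -81/2*3 = -243/2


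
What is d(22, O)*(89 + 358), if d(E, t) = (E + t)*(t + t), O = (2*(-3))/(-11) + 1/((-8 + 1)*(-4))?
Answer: 556490415/47432 ≈ 11732.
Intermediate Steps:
O = 179/308 (O = -6*(-1/11) - ¼/(-7) = 6/11 - ⅐*(-¼) = 6/11 + 1/28 = 179/308 ≈ 0.58117)
d(E, t) = 2*t*(E + t) (d(E, t) = (E + t)*(2*t) = 2*t*(E + t))
d(22, O)*(89 + 358) = (2*(179/308)*(22 + 179/308))*(89 + 358) = (2*(179/308)*(6955/308))*447 = (1244945/47432)*447 = 556490415/47432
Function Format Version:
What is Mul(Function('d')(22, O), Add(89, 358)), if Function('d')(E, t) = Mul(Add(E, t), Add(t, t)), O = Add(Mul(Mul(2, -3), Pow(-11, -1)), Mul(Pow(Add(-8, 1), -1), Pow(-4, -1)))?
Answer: Rational(556490415, 47432) ≈ 11732.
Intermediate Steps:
O = Rational(179, 308) (O = Add(Mul(-6, Rational(-1, 11)), Mul(Pow(-7, -1), Rational(-1, 4))) = Add(Rational(6, 11), Mul(Rational(-1, 7), Rational(-1, 4))) = Add(Rational(6, 11), Rational(1, 28)) = Rational(179, 308) ≈ 0.58117)
Function('d')(E, t) = Mul(2, t, Add(E, t)) (Function('d')(E, t) = Mul(Add(E, t), Mul(2, t)) = Mul(2, t, Add(E, t)))
Mul(Function('d')(22, O), Add(89, 358)) = Mul(Mul(2, Rational(179, 308), Add(22, Rational(179, 308))), Add(89, 358)) = Mul(Mul(2, Rational(179, 308), Rational(6955, 308)), 447) = Mul(Rational(1244945, 47432), 447) = Rational(556490415, 47432)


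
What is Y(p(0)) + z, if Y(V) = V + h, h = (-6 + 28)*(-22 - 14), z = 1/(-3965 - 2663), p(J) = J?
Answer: -5249377/6628 ≈ -792.00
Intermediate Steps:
z = -1/6628 (z = 1/(-6628) = -1/6628 ≈ -0.00015088)
h = -792 (h = 22*(-36) = -792)
Y(V) = -792 + V (Y(V) = V - 792 = -792 + V)
Y(p(0)) + z = (-792 + 0) - 1/6628 = -792 - 1/6628 = -5249377/6628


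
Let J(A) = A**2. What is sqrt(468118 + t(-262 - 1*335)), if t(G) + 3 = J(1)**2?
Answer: 2*sqrt(117029) ≈ 684.19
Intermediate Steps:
t(G) = -2 (t(G) = -3 + (1**2)**2 = -3 + 1**2 = -3 + 1 = -2)
sqrt(468118 + t(-262 - 1*335)) = sqrt(468118 - 2) = sqrt(468116) = 2*sqrt(117029)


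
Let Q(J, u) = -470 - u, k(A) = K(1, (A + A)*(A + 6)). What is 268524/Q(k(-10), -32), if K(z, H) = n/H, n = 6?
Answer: -44754/73 ≈ -613.07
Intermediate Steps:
K(z, H) = 6/H
k(A) = 3/(A*(6 + A)) (k(A) = 6/(((A + A)*(A + 6))) = 6/(((2*A)*(6 + A))) = 6/((2*A*(6 + A))) = 6*(1/(2*A*(6 + A))) = 3/(A*(6 + A)))
268524/Q(k(-10), -32) = 268524/(-470 - 1*(-32)) = 268524/(-470 + 32) = 268524/(-438) = 268524*(-1/438) = -44754/73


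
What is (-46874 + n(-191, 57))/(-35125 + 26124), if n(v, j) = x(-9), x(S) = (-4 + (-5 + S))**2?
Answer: 46550/9001 ≈ 5.1716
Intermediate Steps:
x(S) = (-9 + S)**2
n(v, j) = 324 (n(v, j) = (-9 - 9)**2 = (-18)**2 = 324)
(-46874 + n(-191, 57))/(-35125 + 26124) = (-46874 + 324)/(-35125 + 26124) = -46550/(-9001) = -46550*(-1/9001) = 46550/9001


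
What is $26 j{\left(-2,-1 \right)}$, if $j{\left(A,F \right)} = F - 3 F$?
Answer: $52$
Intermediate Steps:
$j{\left(A,F \right)} = - 2 F$
$26 j{\left(-2,-1 \right)} = 26 \left(\left(-2\right) \left(-1\right)\right) = 26 \cdot 2 = 52$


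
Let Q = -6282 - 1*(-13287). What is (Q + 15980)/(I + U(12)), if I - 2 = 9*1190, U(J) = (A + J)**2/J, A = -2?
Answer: 68955/32161 ≈ 2.1441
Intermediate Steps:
U(J) = (-2 + J)**2/J
Q = 7005 (Q = -6282 + 13287 = 7005)
I = 10712 (I = 2 + 9*1190 = 2 + 10710 = 10712)
(Q + 15980)/(I + U(12)) = (7005 + 15980)/(10712 + (-2 + 12)**2/12) = 22985/(10712 + (1/12)*10**2) = 22985/(10712 + (1/12)*100) = 22985/(10712 + 25/3) = 22985/(32161/3) = 22985*(3/32161) = 68955/32161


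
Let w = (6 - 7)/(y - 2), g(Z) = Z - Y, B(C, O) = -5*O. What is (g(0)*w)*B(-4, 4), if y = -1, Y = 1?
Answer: 20/3 ≈ 6.6667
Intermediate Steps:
g(Z) = -1 + Z (g(Z) = Z - 1*1 = Z - 1 = -1 + Z)
w = ⅓ (w = (6 - 7)/(-1 - 2) = -1/(-3) = -1*(-⅓) = ⅓ ≈ 0.33333)
(g(0)*w)*B(-4, 4) = ((-1 + 0)*(⅓))*(-5*4) = -1*⅓*(-20) = -⅓*(-20) = 20/3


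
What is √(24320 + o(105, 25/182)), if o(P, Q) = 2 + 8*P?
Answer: √25162 ≈ 158.63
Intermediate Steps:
√(24320 + o(105, 25/182)) = √(24320 + (2 + 8*105)) = √(24320 + (2 + 840)) = √(24320 + 842) = √25162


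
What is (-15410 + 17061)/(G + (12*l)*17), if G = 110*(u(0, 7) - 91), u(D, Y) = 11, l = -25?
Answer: -1651/13900 ≈ -0.11878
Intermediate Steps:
G = -8800 (G = 110*(11 - 91) = 110*(-80) = -8800)
(-15410 + 17061)/(G + (12*l)*17) = (-15410 + 17061)/(-8800 + (12*(-25))*17) = 1651/(-8800 - 300*17) = 1651/(-8800 - 5100) = 1651/(-13900) = 1651*(-1/13900) = -1651/13900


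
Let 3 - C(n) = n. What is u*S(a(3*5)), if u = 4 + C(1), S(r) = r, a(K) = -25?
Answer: -150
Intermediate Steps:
C(n) = 3 - n
u = 6 (u = 4 + (3 - 1*1) = 4 + (3 - 1) = 4 + 2 = 6)
u*S(a(3*5)) = 6*(-25) = -150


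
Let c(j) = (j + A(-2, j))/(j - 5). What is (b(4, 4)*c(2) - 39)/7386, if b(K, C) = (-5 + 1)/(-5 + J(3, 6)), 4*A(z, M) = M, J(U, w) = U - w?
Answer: -473/88632 ≈ -0.0053367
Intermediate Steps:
A(z, M) = M/4
b(K, C) = ½ (b(K, C) = (-5 + 1)/(-5 + (3 - 1*6)) = -4/(-5 + (3 - 6)) = -4/(-5 - 3) = -4/(-8) = -4*(-⅛) = ½)
c(j) = 5*j/(4*(-5 + j)) (c(j) = (j + j/4)/(j - 5) = (5*j/4)/(-5 + j) = 5*j/(4*(-5 + j)))
(b(4, 4)*c(2) - 39)/7386 = (((5/4)*2/(-5 + 2))/2 - 39)/7386 = (((5/4)*2/(-3))/2 - 39)*(1/7386) = (((5/4)*2*(-⅓))/2 - 39)*(1/7386) = ((½)*(-⅚) - 39)*(1/7386) = (-5/12 - 39)*(1/7386) = -473/12*1/7386 = -473/88632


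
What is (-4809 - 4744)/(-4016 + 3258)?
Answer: 9553/758 ≈ 12.603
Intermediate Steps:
(-4809 - 4744)/(-4016 + 3258) = -9553/(-758) = -9553*(-1/758) = 9553/758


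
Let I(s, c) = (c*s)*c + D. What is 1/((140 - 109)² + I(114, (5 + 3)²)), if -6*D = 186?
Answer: 1/467874 ≈ 2.1373e-6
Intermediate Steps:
D = -31 (D = -⅙*186 = -31)
I(s, c) = -31 + s*c² (I(s, c) = (c*s)*c - 31 = s*c² - 31 = -31 + s*c²)
1/((140 - 109)² + I(114, (5 + 3)²)) = 1/((140 - 109)² + (-31 + 114*((5 + 3)²)²)) = 1/(31² + (-31 + 114*(8²)²)) = 1/(961 + (-31 + 114*64²)) = 1/(961 + (-31 + 114*4096)) = 1/(961 + (-31 + 466944)) = 1/(961 + 466913) = 1/467874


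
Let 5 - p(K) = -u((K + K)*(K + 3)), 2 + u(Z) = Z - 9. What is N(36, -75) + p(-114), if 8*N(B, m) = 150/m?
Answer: 101207/4 ≈ 25302.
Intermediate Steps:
N(B, m) = 75/(4*m) (N(B, m) = (150/m)/8 = 75/(4*m))
u(Z) = -11 + Z (u(Z) = -2 + (Z - 9) = -2 + (-9 + Z) = -11 + Z)
p(K) = -6 + 2*K*(3 + K) (p(K) = 5 - (-1)*(-11 + (K + K)*(K + 3)) = 5 - (-1)*(-11 + (2*K)*(3 + K)) = 5 - (-1)*(-11 + 2*K*(3 + K)) = 5 - (11 - 2*K*(3 + K)) = 5 + (-11 + 2*K*(3 + K)) = -6 + 2*K*(3 + K))
N(36, -75) + p(-114) = (75/4)/(-75) + (-6 + 2*(-114)*(3 - 114)) = (75/4)*(-1/75) + (-6 + 2*(-114)*(-111)) = -¼ + (-6 + 25308) = -¼ + 25302 = 101207/4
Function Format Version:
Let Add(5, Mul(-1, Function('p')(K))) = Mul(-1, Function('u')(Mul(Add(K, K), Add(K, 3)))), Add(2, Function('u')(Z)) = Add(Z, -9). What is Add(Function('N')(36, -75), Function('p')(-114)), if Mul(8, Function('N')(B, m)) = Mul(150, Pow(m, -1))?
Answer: Rational(101207, 4) ≈ 25302.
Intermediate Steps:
Function('N')(B, m) = Mul(Rational(75, 4), Pow(m, -1)) (Function('N')(B, m) = Mul(Rational(1, 8), Mul(150, Pow(m, -1))) = Mul(Rational(75, 4), Pow(m, -1)))
Function('u')(Z) = Add(-11, Z) (Function('u')(Z) = Add(-2, Add(Z, -9)) = Add(-2, Add(-9, Z)) = Add(-11, Z))
Function('p')(K) = Add(-6, Mul(2, K, Add(3, K))) (Function('p')(K) = Add(5, Mul(-1, Mul(-1, Add(-11, Mul(Add(K, K), Add(K, 3)))))) = Add(5, Mul(-1, Mul(-1, Add(-11, Mul(Mul(2, K), Add(3, K)))))) = Add(5, Mul(-1, Mul(-1, Add(-11, Mul(2, K, Add(3, K)))))) = Add(5, Mul(-1, Add(11, Mul(-2, K, Add(3, K))))) = Add(5, Add(-11, Mul(2, K, Add(3, K)))) = Add(-6, Mul(2, K, Add(3, K))))
Add(Function('N')(36, -75), Function('p')(-114)) = Add(Mul(Rational(75, 4), Pow(-75, -1)), Add(-6, Mul(2, -114, Add(3, -114)))) = Add(Mul(Rational(75, 4), Rational(-1, 75)), Add(-6, Mul(2, -114, -111))) = Add(Rational(-1, 4), Add(-6, 25308)) = Add(Rational(-1, 4), 25302) = Rational(101207, 4)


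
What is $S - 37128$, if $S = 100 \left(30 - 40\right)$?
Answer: $-38128$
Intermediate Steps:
$S = -1000$ ($S = 100 \left(-10\right) = -1000$)
$S - 37128 = -1000 - 37128 = -38128$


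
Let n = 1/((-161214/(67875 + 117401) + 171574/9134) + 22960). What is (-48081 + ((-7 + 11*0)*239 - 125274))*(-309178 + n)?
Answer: 11193065285339011568480/206839235151 ≈ 5.4115e+10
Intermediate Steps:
n = 423077746/9721444052097 (n = 1/((-161214/185276 + 171574*(1/9134)) + 22960) = 1/((-161214*1/185276 + 85787/4567) + 22960) = 1/((-80607/92638 + 85787/4567) + 22960) = 1/(7579003937/423077746 + 22960) = 1/(9721444052097/423077746) = 423077746/9721444052097 ≈ 4.3520e-5)
(-48081 + ((-7 + 11*0)*239 - 125274))*(-309178 + n) = (-48081 + ((-7 + 11*0)*239 - 125274))*(-309178 + 423077746/9721444052097) = (-48081 + ((-7 + 0)*239 - 125274))*(-3005656628716168520/9721444052097) = (-48081 + (-7*239 - 125274))*(-3005656628716168520/9721444052097) = (-48081 + (-1673 - 125274))*(-3005656628716168520/9721444052097) = (-48081 - 126947)*(-3005656628716168520/9721444052097) = -175028*(-3005656628716168520/9721444052097) = 11193065285339011568480/206839235151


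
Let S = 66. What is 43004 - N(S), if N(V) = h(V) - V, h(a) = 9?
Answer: 43061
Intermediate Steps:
N(V) = 9 - V
43004 - N(S) = 43004 - (9 - 1*66) = 43004 - (9 - 66) = 43004 - 1*(-57) = 43004 + 57 = 43061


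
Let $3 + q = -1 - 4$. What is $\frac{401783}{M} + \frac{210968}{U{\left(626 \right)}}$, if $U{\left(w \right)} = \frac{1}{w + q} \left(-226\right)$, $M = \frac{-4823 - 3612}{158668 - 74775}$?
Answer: $- \frac{4358736437467}{953155} \approx -4.573 \cdot 10^{6}$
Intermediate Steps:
$q = -8$ ($q = -3 - 5 = -8$)
$M = - \frac{8435}{83893} \approx -0.10054$
$U{\left(w \right)} = - \frac{226}{-8 + w}$ ($U{\left(w \right)} = \frac{1}{w - 8} \left(-226\right) = \frac{1}{-8 + w} \left(-226\right) = - \frac{226}{-8 + w}$)
$\frac{401783}{M} + \frac{210968}{U{\left(626 \right)}} = \frac{401783}{- \frac{8435}{83893}} + \frac{210968}{\left(-226\right) \frac{1}{-8 + 626}} = 401783 \left(- \frac{83893}{8435}\right) + \frac{210968}{\left(-226\right) \frac{1}{618}} = - \frac{33706781219}{8435} + \frac{210968}{\left(-226\right) \frac{1}{618}} = - \frac{33706781219}{8435} + \frac{210968}{- \frac{113}{309}} = - \frac{33706781219}{8435} + 210968 \left(- \frac{309}{113}\right) = - \frac{33706781219}{8435} - \frac{65189112}{113} = - \frac{4358736437467}{953155}$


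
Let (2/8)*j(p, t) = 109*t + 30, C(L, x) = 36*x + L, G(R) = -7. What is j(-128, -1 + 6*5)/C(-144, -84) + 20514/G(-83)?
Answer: -16269425/5544 ≈ -2934.6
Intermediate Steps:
C(L, x) = L + 36*x
j(p, t) = 120 + 436*t (j(p, t) = 4*(109*t + 30) = 4*(30 + 109*t) = 120 + 436*t)
j(-128, -1 + 6*5)/C(-144, -84) + 20514/G(-83) = (120 + 436*(-1 + 6*5))/(-144 + 36*(-84)) + 20514/(-7) = (120 + 436*(-1 + 30))/(-144 - 3024) + 20514*(-1/7) = (120 + 436*29)/(-3168) - 20514/7 = (120 + 12644)*(-1/3168) - 20514/7 = 12764*(-1/3168) - 20514/7 = -3191/792 - 20514/7 = -16269425/5544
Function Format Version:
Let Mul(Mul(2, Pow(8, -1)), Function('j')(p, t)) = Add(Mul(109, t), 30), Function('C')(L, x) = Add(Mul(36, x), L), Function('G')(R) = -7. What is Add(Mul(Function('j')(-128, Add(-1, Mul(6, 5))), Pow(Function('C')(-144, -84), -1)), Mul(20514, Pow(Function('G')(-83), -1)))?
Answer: Rational(-16269425, 5544) ≈ -2934.6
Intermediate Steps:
Function('C')(L, x) = Add(L, Mul(36, x))
Function('j')(p, t) = Add(120, Mul(436, t)) (Function('j')(p, t) = Mul(4, Add(Mul(109, t), 30)) = Mul(4, Add(30, Mul(109, t))) = Add(120, Mul(436, t)))
Add(Mul(Function('j')(-128, Add(-1, Mul(6, 5))), Pow(Function('C')(-144, -84), -1)), Mul(20514, Pow(Function('G')(-83), -1))) = Add(Mul(Add(120, Mul(436, Add(-1, Mul(6, 5)))), Pow(Add(-144, Mul(36, -84)), -1)), Mul(20514, Pow(-7, -1))) = Add(Mul(Add(120, Mul(436, Add(-1, 30))), Pow(Add(-144, -3024), -1)), Mul(20514, Rational(-1, 7))) = Add(Mul(Add(120, Mul(436, 29)), Pow(-3168, -1)), Rational(-20514, 7)) = Add(Mul(Add(120, 12644), Rational(-1, 3168)), Rational(-20514, 7)) = Add(Mul(12764, Rational(-1, 3168)), Rational(-20514, 7)) = Add(Rational(-3191, 792), Rational(-20514, 7)) = Rational(-16269425, 5544)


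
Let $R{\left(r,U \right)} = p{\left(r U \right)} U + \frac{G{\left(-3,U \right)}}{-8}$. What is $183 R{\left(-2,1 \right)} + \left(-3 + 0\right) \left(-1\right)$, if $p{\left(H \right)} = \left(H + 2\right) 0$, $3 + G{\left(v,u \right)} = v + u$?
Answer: $\frac{939}{8} \approx 117.38$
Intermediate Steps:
$G{\left(v,u \right)} = -3 + u + v$ ($G{\left(v,u \right)} = -3 + \left(v + u\right) = -3 + \left(u + v\right) = -3 + u + v$)
$p{\left(H \right)} = 0$ ($p{\left(H \right)} = \left(2 + H\right) 0 = 0$)
$R{\left(r,U \right)} = \frac{3}{4} - \frac{U}{8}$ ($R{\left(r,U \right)} = 0 U + \frac{-3 + U - 3}{-8} = 0 + \left(-6 + U\right) \left(- \frac{1}{8}\right) = 0 - \left(- \frac{3}{4} + \frac{U}{8}\right) = \frac{3}{4} - \frac{U}{8}$)
$183 R{\left(-2,1 \right)} + \left(-3 + 0\right) \left(-1\right) = 183 \left(\frac{3}{4} - \frac{1}{8}\right) + \left(-3 + 0\right) \left(-1\right) = 183 \left(\frac{3}{4} - \frac{1}{8}\right) - -3 = 183 \cdot \frac{5}{8} + 3 = \frac{915}{8} + 3 = \frac{939}{8}$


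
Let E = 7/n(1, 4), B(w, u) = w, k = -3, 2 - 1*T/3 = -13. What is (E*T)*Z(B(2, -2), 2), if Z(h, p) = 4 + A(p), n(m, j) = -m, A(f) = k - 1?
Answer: 0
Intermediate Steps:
T = 45 (T = 6 - 3*(-13) = 6 + 39 = 45)
A(f) = -4 (A(f) = -3 - 1 = -4)
E = -7 (E = 7/((-1*1)) = 7/(-1) = 7*(-1) = -7)
Z(h, p) = 0 (Z(h, p) = 4 - 4 = 0)
(E*T)*Z(B(2, -2), 2) = -7*45*0 = -315*0 = 0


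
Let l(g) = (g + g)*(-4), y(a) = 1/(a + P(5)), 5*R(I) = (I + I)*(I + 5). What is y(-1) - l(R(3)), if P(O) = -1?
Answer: 763/10 ≈ 76.300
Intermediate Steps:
R(I) = 2*I*(5 + I)/5 (R(I) = ((I + I)*(I + 5))/5 = ((2*I)*(5 + I))/5 = (2*I*(5 + I))/5 = 2*I*(5 + I)/5)
y(a) = 1/(-1 + a) (y(a) = 1/(a - 1) = 1/(-1 + a))
l(g) = -8*g (l(g) = (2*g)*(-4) = -8*g)
y(-1) - l(R(3)) = 1/(-1 - 1) - (-8)*(2/5)*3*(5 + 3) = 1/(-2) - (-8)*(2/5)*3*8 = -1/2 - (-8)*48/5 = -1/2 - 1*(-384/5) = -1/2 + 384/5 = 763/10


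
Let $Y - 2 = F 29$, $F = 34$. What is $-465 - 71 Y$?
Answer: $-70613$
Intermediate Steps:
$Y = 988$ ($Y = 2 + 34 \cdot 29 = 2 + 986 = 988$)
$-465 - 71 Y = -465 - 70148 = -70613$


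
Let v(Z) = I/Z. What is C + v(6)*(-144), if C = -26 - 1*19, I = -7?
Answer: 123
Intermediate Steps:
v(Z) = -7/Z
C = -45 (C = -26 - 19 = -45)
C + v(6)*(-144) = -45 - 7/6*(-144) = -45 + 168 = 123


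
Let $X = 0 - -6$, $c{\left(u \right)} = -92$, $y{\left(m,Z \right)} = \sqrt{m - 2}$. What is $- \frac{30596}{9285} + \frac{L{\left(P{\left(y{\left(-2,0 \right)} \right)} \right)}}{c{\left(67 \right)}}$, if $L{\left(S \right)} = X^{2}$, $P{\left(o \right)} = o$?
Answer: $- \frac{787273}{213555} \approx -3.6865$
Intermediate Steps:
$y{\left(m,Z \right)} = \sqrt{-2 + m}$
$X = 6$ ($X = 0 + 6 = 6$)
$L{\left(S \right)} = 36$ ($L{\left(S \right)} = 6^{2} = 36$)
$- \frac{30596}{9285} + \frac{L{\left(P{\left(y{\left(-2,0 \right)} \right)} \right)}}{c{\left(67 \right)}} = - \frac{30596}{9285} + \frac{36}{-92} = \left(-30596\right) \frac{1}{9285} + 36 \left(- \frac{1}{92}\right) = - \frac{30596}{9285} - \frac{9}{23} = - \frac{787273}{213555}$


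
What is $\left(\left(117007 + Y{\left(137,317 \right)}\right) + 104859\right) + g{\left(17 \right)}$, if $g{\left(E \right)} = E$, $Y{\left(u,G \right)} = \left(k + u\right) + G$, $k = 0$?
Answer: $222337$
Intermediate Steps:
$Y{\left(u,G \right)} = G + u$ ($Y{\left(u,G \right)} = \left(0 + u\right) + G = u + G = G + u$)
$\left(\left(117007 + Y{\left(137,317 \right)}\right) + 104859\right) + g{\left(17 \right)} = \left(\left(117007 + \left(317 + 137\right)\right) + 104859\right) + 17 = \left(\left(117007 + 454\right) + 104859\right) + 17 = \left(117461 + 104859\right) + 17 = 222320 + 17 = 222337$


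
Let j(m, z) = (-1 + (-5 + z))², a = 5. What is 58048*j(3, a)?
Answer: 58048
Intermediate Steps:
j(m, z) = (-6 + z)²
58048*j(3, a) = 58048*(-6 + 5)² = 58048*(-1)² = 58048*1 = 58048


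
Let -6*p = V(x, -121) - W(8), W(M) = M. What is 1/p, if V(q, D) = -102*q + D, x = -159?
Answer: -2/5363 ≈ -0.00037293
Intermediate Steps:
V(q, D) = D - 102*q
p = -5363/2 (p = -((-121 - 102*(-159)) - 1*8)/6 = -((-121 + 16218) - 8)/6 = -(16097 - 8)/6 = -⅙*16089 = -5363/2 ≈ -2681.5)
1/p = 1/(-5363/2) = -2/5363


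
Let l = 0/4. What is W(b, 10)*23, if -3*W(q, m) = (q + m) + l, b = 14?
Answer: -184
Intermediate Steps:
l = 0 (l = 0*(¼) = 0)
W(q, m) = -m/3 - q/3 (W(q, m) = -((q + m) + 0)/3 = -((m + q) + 0)/3 = -(m + q)/3 = -m/3 - q/3)
W(b, 10)*23 = (-⅓*10 - ⅓*14)*23 = (-10/3 - 14/3)*23 = -8*23 = -184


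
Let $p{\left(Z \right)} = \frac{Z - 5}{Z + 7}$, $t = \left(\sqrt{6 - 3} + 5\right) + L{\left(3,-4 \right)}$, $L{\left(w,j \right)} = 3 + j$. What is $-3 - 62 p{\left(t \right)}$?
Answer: $\frac{257}{59} - \frac{372 \sqrt{3}}{59} \approx -6.5648$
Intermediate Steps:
$t = 4 + \sqrt{3}$ ($t = \left(\sqrt{6 - 3} + 5\right) + \left(3 - 4\right) = \left(\sqrt{3} + 5\right) - 1 = \left(5 + \sqrt{3}\right) - 1 = 4 + \sqrt{3} \approx 5.732$)
$p{\left(Z \right)} = \frac{-5 + Z}{7 + Z}$
$-3 - 62 p{\left(t \right)} = -3 - 62 \frac{-5 + \left(4 + \sqrt{3}\right)}{7 + \left(4 + \sqrt{3}\right)} = -3 - 62 \frac{-1 + \sqrt{3}}{11 + \sqrt{3}} = -3 - \frac{62 \left(-1 + \sqrt{3}\right)}{11 + \sqrt{3}}$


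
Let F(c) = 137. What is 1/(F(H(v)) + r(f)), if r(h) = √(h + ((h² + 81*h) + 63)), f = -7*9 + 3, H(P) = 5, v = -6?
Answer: 137/20026 - I*√1257/20026 ≈ 0.0068411 - 0.0017704*I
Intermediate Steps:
f = -60 (f = -63 + 3 = -60)
r(h) = √(63 + h² + 82*h) (r(h) = √(h + (63 + h² + 81*h)) = √(63 + h² + 82*h))
1/(F(H(v)) + r(f)) = 1/(137 + √(63 + (-60)² + 82*(-60))) = 1/(137 + √(63 + 3600 - 4920)) = 1/(137 + √(-1257)) = 1/(137 + I*√1257)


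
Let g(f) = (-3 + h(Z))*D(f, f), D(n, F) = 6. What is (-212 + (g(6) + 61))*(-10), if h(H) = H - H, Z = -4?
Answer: 1690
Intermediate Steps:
h(H) = 0
g(f) = -18 (g(f) = (-3 + 0)*6 = -3*6 = -18)
(-212 + (g(6) + 61))*(-10) = (-212 + (-18 + 61))*(-10) = (-212 + 43)*(-10) = -169*(-10) = 1690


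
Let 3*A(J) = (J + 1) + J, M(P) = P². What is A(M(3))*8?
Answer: 152/3 ≈ 50.667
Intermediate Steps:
A(J) = ⅓ + 2*J/3 (A(J) = ((J + 1) + J)/3 = ((1 + J) + J)/3 = (1 + 2*J)/3 = ⅓ + 2*J/3)
A(M(3))*8 = (⅓ + (⅔)*3²)*8 = (⅓ + (⅔)*9)*8 = (⅓ + 6)*8 = (19/3)*8 = 152/3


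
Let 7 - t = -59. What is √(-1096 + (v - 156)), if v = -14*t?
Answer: 8*I*√34 ≈ 46.648*I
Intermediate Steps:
t = 66 (t = 7 - 1*(-59) = 7 + 59 = 66)
v = -924 (v = -14*66 = -924)
√(-1096 + (v - 156)) = √(-1096 + (-924 - 156)) = √(-1096 - 1080) = √(-2176) = 8*I*√34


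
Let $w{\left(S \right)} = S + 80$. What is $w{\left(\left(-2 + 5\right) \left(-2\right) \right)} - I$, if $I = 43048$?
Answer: $-42974$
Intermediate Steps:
$w{\left(S \right)} = 80 + S$
$w{\left(\left(-2 + 5\right) \left(-2\right) \right)} - I = \left(80 + \left(-2 + 5\right) \left(-2\right)\right) - 43048 = \left(80 + 3 \left(-2\right)\right) - 43048 = \left(80 - 6\right) - 43048 = 74 - 43048 = -42974$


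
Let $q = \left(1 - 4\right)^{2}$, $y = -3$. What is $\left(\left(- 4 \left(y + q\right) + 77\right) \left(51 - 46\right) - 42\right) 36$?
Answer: $8028$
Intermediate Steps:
$q = 9$ ($q = \left(-3\right)^{2} = 9$)
$\left(\left(- 4 \left(y + q\right) + 77\right) \left(51 - 46\right) - 42\right) 36 = \left(\left(- 4 \left(-3 + 9\right) + 77\right) \left(51 - 46\right) - 42\right) 36 = \left(\left(\left(-4\right) 6 + 77\right) 5 - 42\right) 36 = \left(\left(-24 + 77\right) 5 - 42\right) 36 = \left(53 \cdot 5 - 42\right) 36 = \left(265 - 42\right) 36 = 223 \cdot 36 = 8028$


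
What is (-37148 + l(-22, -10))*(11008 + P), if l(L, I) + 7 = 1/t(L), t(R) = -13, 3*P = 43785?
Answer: -12366658648/13 ≈ -9.5128e+8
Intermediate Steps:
P = 14595 (P = (⅓)*43785 = 14595)
l(L, I) = -92/13 (l(L, I) = -7 + 1/(-13) = -7 - 1/13 = -92/13)
(-37148 + l(-22, -10))*(11008 + P) = (-37148 - 92/13)*(11008 + 14595) = -483016/13*25603 = -12366658648/13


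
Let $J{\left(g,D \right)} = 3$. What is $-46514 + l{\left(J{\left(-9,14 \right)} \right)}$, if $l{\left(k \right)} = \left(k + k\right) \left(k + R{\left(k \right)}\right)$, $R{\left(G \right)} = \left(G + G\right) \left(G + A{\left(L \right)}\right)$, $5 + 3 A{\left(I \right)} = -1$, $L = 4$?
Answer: $-46460$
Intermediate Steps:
$A{\left(I \right)} = -2$ ($A{\left(I \right)} = - \frac{5}{3} + \frac{1}{3} \left(-1\right) = - \frac{5}{3} - \frac{1}{3} = -2$)
$R{\left(G \right)} = 2 G \left(-2 + G\right)$ ($R{\left(G \right)} = \left(G + G\right) \left(G - 2\right) = 2 G \left(-2 + G\right)$)
$l{\left(k \right)} = 2 k \left(k + 2 k \left(-2 + k\right)\right)$ ($l{\left(k \right)} = \left(k + k\right) \left(k + 2 k \left(-2 + k\right)\right) = 2 k \left(k + 2 k \left(-2 + k\right)\right)$)
$-46514 + l{\left(J{\left(-9,14 \right)} \right)} = -46514 + 3^{2} \left(-6 + 4 \cdot 3\right) = -46514 + 9 \left(-6 + 12\right) = -46514 + 9 \cdot 6 = -46514 + 54 = -46460$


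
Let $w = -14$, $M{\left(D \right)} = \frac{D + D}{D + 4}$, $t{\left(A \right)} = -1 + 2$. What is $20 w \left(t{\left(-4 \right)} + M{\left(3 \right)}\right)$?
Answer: $-520$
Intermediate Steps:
$t{\left(A \right)} = 1$
$M{\left(D \right)} = \frac{2 D}{4 + D}$
$20 w \left(t{\left(-4 \right)} + M{\left(3 \right)}\right) = 20 \left(-14\right) \left(1 + 2 \cdot 3 \frac{1}{4 + 3}\right) = - 280 \left(1 + 2 \cdot 3 \cdot \frac{1}{7}\right) = - 280 \left(1 + \frac{6}{7}\right) = \left(-280\right) \frac{13}{7} = -520$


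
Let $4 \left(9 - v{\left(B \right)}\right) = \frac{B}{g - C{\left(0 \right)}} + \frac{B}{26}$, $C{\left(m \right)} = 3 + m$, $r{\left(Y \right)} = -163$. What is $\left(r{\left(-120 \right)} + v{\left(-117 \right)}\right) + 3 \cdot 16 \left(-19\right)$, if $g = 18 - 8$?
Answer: $- \frac{59399}{56} \approx -1060.7$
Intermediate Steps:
$g = 10$ ($g = 18 - 8 = 10$)
$v{\left(B \right)} = 9 - \frac{33 B}{728}$ ($v{\left(B \right)} = 9 - \frac{\frac{B}{10 - \left(3 + 0\right)} + \frac{B}{26}}{4} = 9 - \frac{\frac{B}{10 - 3} + B \frac{1}{26}}{4} = 9 - \frac{\frac{B}{10 - 3} + \frac{B}{26}}{4} = 9 - \frac{\frac{B}{7} + \frac{B}{26}}{4} = 9 - \frac{\frac{33}{182} B}{4} = 9 - \frac{33 B}{728}$)
$\left(r{\left(-120 \right)} + v{\left(-117 \right)}\right) + 3 \cdot 16 \left(-19\right) = \left(-163 + \left(9 - - \frac{297}{56}\right)\right) + 3 \cdot 16 \left(-19\right) = \left(-163 + \left(9 + \frac{297}{56}\right)\right) + 48 \left(-19\right) = \left(-163 + \frac{801}{56}\right) - 912 = - \frac{8327}{56} - 912 = - \frac{59399}{56}$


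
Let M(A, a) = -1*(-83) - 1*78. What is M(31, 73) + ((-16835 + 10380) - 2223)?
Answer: -8673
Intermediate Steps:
M(A, a) = 5 (M(A, a) = 83 - 78 = 5)
M(31, 73) + ((-16835 + 10380) - 2223) = 5 + ((-16835 + 10380) - 2223) = 5 + (-6455 - 2223) = 5 - 8678 = -8673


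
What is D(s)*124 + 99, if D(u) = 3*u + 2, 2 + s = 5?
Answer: 1463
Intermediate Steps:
s = 3 (s = -2 + 5 = 3)
D(u) = 2 + 3*u
D(s)*124 + 99 = (2 + 3*3)*124 + 99 = (2 + 9)*124 + 99 = 11*124 + 99 = 1364 + 99 = 1463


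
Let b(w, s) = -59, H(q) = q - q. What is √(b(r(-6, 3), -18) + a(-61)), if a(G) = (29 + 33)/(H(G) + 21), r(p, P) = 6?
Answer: I*√24717/21 ≈ 7.4865*I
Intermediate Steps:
H(q) = 0
a(G) = 62/21 (a(G) = (29 + 33)/(0 + 21) = 62/21)
√(b(r(-6, 3), -18) + a(-61)) = √(-59 + 62/21) = √(-1177/21) = I*√24717/21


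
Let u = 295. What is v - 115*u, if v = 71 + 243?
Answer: -33611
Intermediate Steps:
v = 314
v - 115*u = 314 - 115*295 = 314 - 33925 = -33611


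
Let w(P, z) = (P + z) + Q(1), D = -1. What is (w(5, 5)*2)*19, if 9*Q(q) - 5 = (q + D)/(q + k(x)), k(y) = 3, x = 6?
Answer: 3610/9 ≈ 401.11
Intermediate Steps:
Q(q) = 5/9 + (-1 + q)/(9*(3 + q)) (Q(q) = 5/9 + ((q - 1)/(q + 3))/9 = 5/9 + ((-1 + q)/(3 + q))/9 = 5/9 + (-1 + q)/(9*(3 + q)))
w(P, z) = 5/9 + P + z (w(P, z) = (P + z) + 2*(7 + 3*1)/(9*(3 + 1)) = (P + z) + (2/9)*(7 + 3)/4 = (P + z) + (2/9)*(1/4)*10 = (P + z) + 5/9 = 5/9 + P + z)
(w(5, 5)*2)*19 = ((5/9 + 5 + 5)*2)*19 = ((95/9)*2)*19 = (190/9)*19 = 3610/9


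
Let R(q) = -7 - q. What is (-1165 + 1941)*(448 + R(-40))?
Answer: 373256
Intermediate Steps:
(-1165 + 1941)*(448 + R(-40)) = (-1165 + 1941)*(448 + (-7 - 1*(-40))) = 776*(448 + (-7 + 40)) = 776*(448 + 33) = 776*481 = 373256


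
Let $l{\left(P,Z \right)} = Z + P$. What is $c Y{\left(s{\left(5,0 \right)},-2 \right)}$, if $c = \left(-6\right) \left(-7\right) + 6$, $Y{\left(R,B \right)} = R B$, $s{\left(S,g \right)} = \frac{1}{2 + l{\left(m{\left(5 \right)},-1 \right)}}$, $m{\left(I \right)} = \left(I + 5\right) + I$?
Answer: $-6$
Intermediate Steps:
$m{\left(I \right)} = 5 + 2 I$ ($m{\left(I \right)} = \left(5 + I\right) + I = 5 + 2 I$)
$l{\left(P,Z \right)} = P + Z$
$s{\left(S,g \right)} = \frac{1}{16}$ ($s{\left(S,g \right)} = \frac{1}{2 + \left(\left(5 + 2 \cdot 5\right) - 1\right)} = \frac{1}{2 + \left(\left(5 + 10\right) - 1\right)} = \frac{1}{2 + \left(15 - 1\right)} = \frac{1}{2 + 14} = \frac{1}{16}$)
$Y{\left(R,B \right)} = B R$
$c = 48$ ($c = 42 + 6 = 48$)
$c Y{\left(s{\left(5,0 \right)},-2 \right)} = 48 \left(\left(-2\right) \frac{1}{16}\right) = 48 \left(- \frac{1}{8}\right) = -6$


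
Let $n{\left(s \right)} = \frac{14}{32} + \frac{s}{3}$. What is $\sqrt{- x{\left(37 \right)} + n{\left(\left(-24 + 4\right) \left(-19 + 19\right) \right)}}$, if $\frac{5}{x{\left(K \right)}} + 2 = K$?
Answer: $\frac{\sqrt{231}}{28} \approx 0.54281$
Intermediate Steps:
$x{\left(K \right)} = \frac{5}{-2 + K}$
$n{\left(s \right)} = \frac{7}{16} + \frac{s}{3}$ ($n{\left(s \right)} = 14 \cdot \frac{1}{32} + s \frac{1}{3} = \frac{7}{16} + \frac{s}{3}$)
$\sqrt{- x{\left(37 \right)} + n{\left(\left(-24 + 4\right) \left(-19 + 19\right) \right)}} = \sqrt{- \frac{5}{-2 + 37} + \left(\frac{7}{16} + \frac{\left(-24 + 4\right) \left(-19 + 19\right)}{3}\right)} = \sqrt{- \frac{5}{35} + \left(\frac{7}{16} + \frac{\left(-20\right) 0}{3}\right)} = \sqrt{- \frac{5}{35} + \left(\frac{7}{16} + \frac{1}{3} \cdot 0\right)} = \sqrt{\left(-1\right) \frac{1}{7} + \left(\frac{7}{16} + 0\right)} = \sqrt{- \frac{1}{7} + \frac{7}{16}} = \sqrt{\frac{33}{112}} = \frac{\sqrt{231}}{28}$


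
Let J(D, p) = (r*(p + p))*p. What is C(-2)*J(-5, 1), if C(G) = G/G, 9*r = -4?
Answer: -8/9 ≈ -0.88889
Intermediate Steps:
r = -4/9 (r = (1/9)*(-4) = -4/9 ≈ -0.44444)
C(G) = 1
J(D, p) = -8*p**2/9 (J(D, p) = (-4*(p + p)/9)*p = (-8*p/9)*p = -8*p**2/9)
C(-2)*J(-5, 1) = 1*(-8/9*1**2) = 1*(-8/9*1) = 1*(-8/9) = -8/9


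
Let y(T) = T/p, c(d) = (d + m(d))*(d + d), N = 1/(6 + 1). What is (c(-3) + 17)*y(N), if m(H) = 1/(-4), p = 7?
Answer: 73/98 ≈ 0.74490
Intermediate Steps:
N = 1/7 ≈ 0.14286
m(H) = -1/4
c(d) = 2*d*(-1/4 + d) (c(d) = (d - 1/4)*(d + d) = (-1/4 + d)*(2*d) = 2*d*(-1/4 + d))
y(T) = T/7
(c(-3) + 17)*y(N) = ((1/2)*(-3)*(-1 + 4*(-3)) + 17)*((1/7)*(1/7)) = ((1/2)*(-3)*(-1 - 12) + 17)*(1/49) = ((1/2)*(-3)*(-13) + 17)*(1/49) = (39/2 + 17)*(1/49) = (73/2)*(1/49) = 73/98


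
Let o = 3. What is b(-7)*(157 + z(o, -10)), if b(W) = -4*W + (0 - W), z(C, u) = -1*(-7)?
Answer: 5740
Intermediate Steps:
z(C, u) = 7
b(W) = -5*W (b(W) = -4*W - W = -5*W)
b(-7)*(157 + z(o, -10)) = (-5*(-7))*(157 + 7) = 35*164 = 5740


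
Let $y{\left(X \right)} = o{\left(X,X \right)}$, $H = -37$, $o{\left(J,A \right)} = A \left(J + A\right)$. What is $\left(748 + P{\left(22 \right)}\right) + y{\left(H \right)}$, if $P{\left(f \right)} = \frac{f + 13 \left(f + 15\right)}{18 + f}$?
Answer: $\frac{139943}{40} \approx 3498.6$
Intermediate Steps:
$P{\left(f \right)} = \frac{195 + 14 f}{18 + f}$ ($P{\left(f \right)} = \frac{f + 13 \left(15 + f\right)}{18 + f} = \frac{f + \left(195 + 13 f\right)}{18 + f} = \frac{195 + 14 f}{18 + f}$)
$o{\left(J,A \right)} = A \left(A + J\right)$
$y{\left(X \right)} = 2 X^{2}$ ($y{\left(X \right)} = X \left(X + X\right) = X 2 X = 2 X^{2}$)
$\left(748 + P{\left(22 \right)}\right) + y{\left(H \right)} = \left(748 + \frac{195 + 14 \cdot 22}{18 + 22}\right) + 2 \left(-37\right)^{2} = \left(748 + \frac{195 + 308}{40}\right) + 2 \cdot 1369 = \left(748 + \frac{1}{40} \cdot 503\right) + 2738 = \left(748 + \frac{503}{40}\right) + 2738 = \frac{30423}{40} + 2738 = \frac{139943}{40}$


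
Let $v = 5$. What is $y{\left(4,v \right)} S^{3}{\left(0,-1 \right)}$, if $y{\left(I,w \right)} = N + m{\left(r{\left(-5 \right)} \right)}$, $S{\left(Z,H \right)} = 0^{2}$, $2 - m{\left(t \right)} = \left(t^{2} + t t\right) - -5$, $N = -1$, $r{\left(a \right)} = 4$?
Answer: $0$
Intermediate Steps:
$m{\left(t \right)} = -3 - 2 t^{2}$ ($m{\left(t \right)} = 2 - \left(\left(t^{2} + t t\right) - -5\right) = 2 - \left(\left(t^{2} + t^{2}\right) + 5\right) = 2 - \left(2 t^{2} + 5\right) = 2 - \left(5 + 2 t^{2}\right) = -3 - 2 t^{2}$)
$S{\left(Z,H \right)} = 0$
$y{\left(I,w \right)} = -36$ ($y{\left(I,w \right)} = -1 - \left(3 + 2 \cdot 4^{2}\right) = -1 - 35 = -36$)
$y{\left(4,v \right)} S^{3}{\left(0,-1 \right)} = - 36 \cdot 0^{3} = \left(-36\right) 0 = 0$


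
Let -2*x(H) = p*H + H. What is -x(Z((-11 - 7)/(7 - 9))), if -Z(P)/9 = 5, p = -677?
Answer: 15210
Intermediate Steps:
Z(P) = -45 (Z(P) = -9*5 = -45)
x(H) = 338*H (x(H) = -(-677*H + H)/2 = -(-338)*H = 338*H)
-x(Z((-11 - 7)/(7 - 9))) = -338*(-45) = -1*(-15210) = 15210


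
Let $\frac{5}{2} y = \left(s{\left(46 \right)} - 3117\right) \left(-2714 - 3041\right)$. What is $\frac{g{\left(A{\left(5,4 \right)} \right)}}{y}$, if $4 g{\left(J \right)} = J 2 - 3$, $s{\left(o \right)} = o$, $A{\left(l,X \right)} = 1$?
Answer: $- \frac{1}{28277768} \approx -3.5363 \cdot 10^{-8}$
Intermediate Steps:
$g{\left(J \right)} = - \frac{3}{4} + \frac{J}{2}$ ($g{\left(J \right)} = \frac{J 2 - 3}{4} = \frac{2 J - 3}{4} = \frac{-3 + 2 J}{4} = - \frac{3}{4} + \frac{J}{2}$)
$y = 7069442$ ($y = \frac{2 \left(46 - 3117\right) \left(-2714 - 3041\right)}{5} = \frac{2 \left(\left(-3071\right) \left(-5755\right)\right)}{5} = \frac{2}{5} \cdot 17673605 = 7069442$)
$\frac{g{\left(A{\left(5,4 \right)} \right)}}{y} = \frac{- \frac{3}{4} + \frac{1}{2} \cdot 1}{7069442} = \left(- \frac{3}{4} + \frac{1}{2}\right) \frac{1}{7069442} = \left(- \frac{1}{4}\right) \frac{1}{7069442} = - \frac{1}{28277768}$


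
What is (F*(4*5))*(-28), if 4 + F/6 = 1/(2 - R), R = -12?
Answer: 13200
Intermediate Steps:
F = -165/7 (F = -24 + 6/(2 - 1*(-12)) = -24 + 6/(2 + 12) = -24 + 6/14 = -24 + 6*(1/14) = -24 + 3/7 = -165/7 ≈ -23.571)
(F*(4*5))*(-28) = -660*5/7*(-28) = -165/7*20*(-28) = -3300/7*(-28) = 13200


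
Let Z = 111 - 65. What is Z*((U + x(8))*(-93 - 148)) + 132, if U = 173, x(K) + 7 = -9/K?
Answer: -7310689/4 ≈ -1.8277e+6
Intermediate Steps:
x(K) = -7 - 9/K
Z = 46
Z*((U + x(8))*(-93 - 148)) + 132 = 46*((173 + (-7 - 9/8))*(-93 - 148)) + 132 = 46*((173 + (-7 - 9*⅛))*(-241)) + 132 = 46*((173 + (-7 - 9/8))*(-241)) + 132 = 46*((173 - 65/8)*(-241)) + 132 = 46*((1319/8)*(-241)) + 132 = 46*(-317879/8) + 132 = -7311217/4 + 132 = -7310689/4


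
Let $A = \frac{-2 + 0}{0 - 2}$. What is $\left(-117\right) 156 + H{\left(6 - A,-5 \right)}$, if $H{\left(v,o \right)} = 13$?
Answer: $-18239$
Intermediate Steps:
$A = 1$ ($A = - \frac{2}{-2} = \left(-2\right) \left(- \frac{1}{2}\right) = 1$)
$\left(-117\right) 156 + H{\left(6 - A,-5 \right)} = \left(-117\right) 156 + 13 = -18252 + 13 = -18239$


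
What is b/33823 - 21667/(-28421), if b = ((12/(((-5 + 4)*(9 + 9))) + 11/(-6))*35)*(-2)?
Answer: 737816616/961283483 ≈ 0.76753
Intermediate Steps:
b = 175 (b = ((12/((-1*18)) + 11*(-⅙))*35)*(-2) = ((12/(-18) - 11/6)*35)*(-2) = ((12*(-1/18) - 11/6)*35)*(-2) = ((-⅔ - 11/6)*35)*(-2) = -5/2*35*(-2) = -175/2*(-2) = 175)
b/33823 - 21667/(-28421) = 175/33823 - 21667/(-28421) = 175*(1/33823) - 21667*(-1/28421) = 175/33823 + 21667/28421 = 737816616/961283483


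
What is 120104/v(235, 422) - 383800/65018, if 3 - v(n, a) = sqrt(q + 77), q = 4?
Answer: -102779272/5133 ≈ -20023.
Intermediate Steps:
v(n, a) = -6 (v(n, a) = 3 - sqrt(4 + 77) = 3 - sqrt(81) = 3 - 1*9 = 3 - 9 = -6)
120104/v(235, 422) - 383800/65018 = 120104/(-6) - 383800/65018 = 120104*(-1/6) - 383800*1/65018 = -60052/3 - 10100/1711 = -102779272/5133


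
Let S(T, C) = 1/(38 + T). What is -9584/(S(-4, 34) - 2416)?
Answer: 325856/82143 ≈ 3.9669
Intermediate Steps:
-9584/(S(-4, 34) - 2416) = -9584/(1/(38 - 4) - 2416) = -9584/(1/34 - 2416) = -9584/(-82143/34) = -9584*(-34/82143) = 325856/82143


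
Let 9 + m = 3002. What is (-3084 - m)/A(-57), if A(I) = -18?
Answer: 6077/18 ≈ 337.61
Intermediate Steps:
m = 2993 (m = -9 + 3002 = 2993)
(-3084 - m)/A(-57) = (-3084 - 1*2993)/(-18) = (-3084 - 2993)*(-1/18) = -6077*(-1/18) = 6077/18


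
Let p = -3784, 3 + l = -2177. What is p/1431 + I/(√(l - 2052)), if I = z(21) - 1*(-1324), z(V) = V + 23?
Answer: -3784/1431 - 342*I*√2/23 ≈ -2.6443 - 21.029*I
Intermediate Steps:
l = -2180 (l = -3 - 2177 = -2180)
z(V) = 23 + V
I = 1368 (I = (23 + 21) - 1*(-1324) = 44 + 1324 = 1368)
p/1431 + I/(√(l - 2052)) = -3784/1431 + 1368/(√(-2180 - 2052)) = -3784*1/1431 + 1368/(√(-4232)) = -3784/1431 + 1368/((46*I*√2)) = -3784/1431 + 1368*(-I*√2/92) = -3784/1431 - 342*I*√2/23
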